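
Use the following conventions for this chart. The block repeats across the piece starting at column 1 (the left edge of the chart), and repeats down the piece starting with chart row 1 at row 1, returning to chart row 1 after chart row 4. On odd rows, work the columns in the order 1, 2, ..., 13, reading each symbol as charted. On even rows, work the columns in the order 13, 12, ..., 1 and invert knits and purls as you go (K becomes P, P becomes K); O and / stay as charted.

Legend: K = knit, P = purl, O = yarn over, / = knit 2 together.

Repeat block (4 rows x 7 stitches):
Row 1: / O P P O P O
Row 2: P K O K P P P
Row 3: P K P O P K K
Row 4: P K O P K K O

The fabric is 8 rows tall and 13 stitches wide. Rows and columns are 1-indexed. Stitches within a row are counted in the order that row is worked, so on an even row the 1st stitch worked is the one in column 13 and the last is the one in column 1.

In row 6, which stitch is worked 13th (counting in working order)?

Result:
K

Derivation:
Row 6 uses chart row ((6-1) mod 4)+1 = 2. Row 6 is even, so WS.
Chart row 2 tiled across columns 1-13: P K O K P P P P K O K P P
WS row: flip the tiled sequence (start at column 13) and apply K<->P; O and / stay.
Row 6 as worked: K K P O P K K K K P O P K
The 13th stitch worked is K.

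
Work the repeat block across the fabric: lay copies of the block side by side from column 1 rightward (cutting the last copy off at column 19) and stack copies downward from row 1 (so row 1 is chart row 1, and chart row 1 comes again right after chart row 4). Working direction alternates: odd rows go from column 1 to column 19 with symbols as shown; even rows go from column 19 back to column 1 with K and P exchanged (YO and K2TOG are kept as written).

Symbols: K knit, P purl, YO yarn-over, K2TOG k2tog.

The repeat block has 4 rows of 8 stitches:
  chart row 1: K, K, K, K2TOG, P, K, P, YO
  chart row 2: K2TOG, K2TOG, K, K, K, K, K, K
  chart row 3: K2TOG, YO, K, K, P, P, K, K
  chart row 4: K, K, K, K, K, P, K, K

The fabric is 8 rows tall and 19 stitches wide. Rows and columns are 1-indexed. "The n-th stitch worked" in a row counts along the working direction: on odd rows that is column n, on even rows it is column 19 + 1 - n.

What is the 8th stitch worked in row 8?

== STITCH ==
P

Derivation:
For row 8: chart row = ((8-1) mod 4) + 1 = 4; this is a WS (even) row.
Chart row 4 tiled across columns 1-19: K K K K K P K K K K K K K P K K K K K
WS: work from column 19 back to column 1 (reverse the tiled row), swapping K<->P (YO and K2TOG unchanged).
Row 8 as worked: P P P P P K P P P P P P P K P P P P P
Stitch 8 in working order -> P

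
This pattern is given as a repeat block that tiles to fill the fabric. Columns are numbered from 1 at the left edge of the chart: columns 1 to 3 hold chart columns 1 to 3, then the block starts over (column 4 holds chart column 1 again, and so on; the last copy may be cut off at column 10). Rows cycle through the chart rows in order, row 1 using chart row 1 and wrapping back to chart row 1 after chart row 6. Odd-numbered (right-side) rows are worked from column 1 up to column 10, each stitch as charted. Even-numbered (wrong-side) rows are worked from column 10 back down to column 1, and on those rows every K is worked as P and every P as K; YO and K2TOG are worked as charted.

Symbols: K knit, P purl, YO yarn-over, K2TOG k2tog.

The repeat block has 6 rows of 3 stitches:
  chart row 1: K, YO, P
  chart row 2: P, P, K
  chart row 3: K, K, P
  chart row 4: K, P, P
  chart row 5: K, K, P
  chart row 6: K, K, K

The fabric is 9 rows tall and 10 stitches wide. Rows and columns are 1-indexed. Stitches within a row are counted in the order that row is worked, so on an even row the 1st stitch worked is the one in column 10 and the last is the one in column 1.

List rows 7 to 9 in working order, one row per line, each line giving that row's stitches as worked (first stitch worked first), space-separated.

Rows as worked:
K YO P K YO P K YO P K
K P K K P K K P K K
K K P K K P K K P K

Derivation:
Row 7: chart row 1, RS - tile across columns 1-10 and work as-is.
Row 8: chart row 2, WS - tiled (columns 1-10): P P K P P K P P K P; work from column 10 back to 1 with K<->P swapped.
Row 9: chart row 3, RS - tile across columns 1-10 and work as-is.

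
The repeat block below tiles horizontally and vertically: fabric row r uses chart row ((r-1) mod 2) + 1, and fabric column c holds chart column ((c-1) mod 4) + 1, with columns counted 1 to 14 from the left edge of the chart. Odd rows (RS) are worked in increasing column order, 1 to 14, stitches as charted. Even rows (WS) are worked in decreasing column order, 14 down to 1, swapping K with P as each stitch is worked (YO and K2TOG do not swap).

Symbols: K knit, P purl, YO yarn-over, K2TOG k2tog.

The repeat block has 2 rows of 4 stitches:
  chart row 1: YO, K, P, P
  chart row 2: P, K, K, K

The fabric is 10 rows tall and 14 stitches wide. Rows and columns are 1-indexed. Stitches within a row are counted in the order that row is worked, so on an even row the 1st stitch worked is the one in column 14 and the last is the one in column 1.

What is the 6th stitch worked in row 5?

Row 5: (5-1) mod 2 = 0, so use chart row 1. Odd row -> RS.
Chart row 1 tiled across columns 1-14: YO K P P YO K P P YO K P P YO K
Right side: take the tiled row as-is (worked left to right from column 1).
The 6th stitch worked is K.

Result:
K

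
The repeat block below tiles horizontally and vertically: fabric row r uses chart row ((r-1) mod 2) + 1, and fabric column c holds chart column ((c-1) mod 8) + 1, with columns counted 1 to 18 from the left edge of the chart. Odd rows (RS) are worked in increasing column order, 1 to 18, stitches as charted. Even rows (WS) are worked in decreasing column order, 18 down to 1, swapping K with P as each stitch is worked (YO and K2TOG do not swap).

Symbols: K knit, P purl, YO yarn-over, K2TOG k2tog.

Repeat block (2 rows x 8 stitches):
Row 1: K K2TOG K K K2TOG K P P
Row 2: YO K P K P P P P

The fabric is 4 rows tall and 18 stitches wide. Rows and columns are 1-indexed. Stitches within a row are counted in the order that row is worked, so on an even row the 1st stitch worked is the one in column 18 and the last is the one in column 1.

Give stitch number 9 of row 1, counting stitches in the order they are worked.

Stitch:
K

Derivation:
Row 1 uses chart row ((1-1) mod 2)+1 = 1. Row 1 is odd, so RS.
Chart row 1 tiled across columns 1-18: K K2TOG K K K2TOG K P P K K2TOG K K K2TOG K P P K K2TOG
Right side: take the tiled row as-is (worked left to right from column 1).
The 9th stitch worked is K.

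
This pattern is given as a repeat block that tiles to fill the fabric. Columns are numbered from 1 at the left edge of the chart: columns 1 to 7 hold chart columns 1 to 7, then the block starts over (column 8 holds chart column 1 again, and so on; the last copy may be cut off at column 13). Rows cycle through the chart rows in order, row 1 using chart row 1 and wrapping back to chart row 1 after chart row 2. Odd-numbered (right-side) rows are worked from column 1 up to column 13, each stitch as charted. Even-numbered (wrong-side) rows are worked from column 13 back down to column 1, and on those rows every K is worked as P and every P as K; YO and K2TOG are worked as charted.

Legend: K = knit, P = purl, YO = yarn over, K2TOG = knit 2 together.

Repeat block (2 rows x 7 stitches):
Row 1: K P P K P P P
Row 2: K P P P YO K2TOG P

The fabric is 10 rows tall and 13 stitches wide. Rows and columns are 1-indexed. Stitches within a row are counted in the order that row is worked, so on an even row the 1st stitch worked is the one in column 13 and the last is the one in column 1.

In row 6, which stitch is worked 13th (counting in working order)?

For row 6: chart row = ((6-1) mod 2) + 1 = 2; this is a WS (even) row.
Chart row 2 tiled across columns 1-13: K P P P YO K2TOG P K P P P YO K2TOG
WS row: flip the tiled sequence (start at column 13) and apply K<->P; YO and K2TOG stay.
Row 6 as worked: K2TOG YO K K K P K K2TOG YO K K K P
Stitch 13 in working order -> P

Result:
P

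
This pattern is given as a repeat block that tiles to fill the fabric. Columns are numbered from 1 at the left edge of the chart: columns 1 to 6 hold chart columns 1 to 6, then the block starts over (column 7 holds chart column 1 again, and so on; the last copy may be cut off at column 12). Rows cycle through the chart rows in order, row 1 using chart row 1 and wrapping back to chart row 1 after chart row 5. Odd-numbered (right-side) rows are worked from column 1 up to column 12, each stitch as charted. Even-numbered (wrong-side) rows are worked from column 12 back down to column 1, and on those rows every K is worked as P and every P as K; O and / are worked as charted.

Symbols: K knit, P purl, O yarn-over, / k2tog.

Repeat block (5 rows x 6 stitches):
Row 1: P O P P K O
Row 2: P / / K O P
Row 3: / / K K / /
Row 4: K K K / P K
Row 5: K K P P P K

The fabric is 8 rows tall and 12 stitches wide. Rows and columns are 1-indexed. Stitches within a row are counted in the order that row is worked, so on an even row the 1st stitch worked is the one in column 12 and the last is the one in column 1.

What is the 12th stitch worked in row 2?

== STITCH ==
K

Derivation:
Row 2: (2-1) mod 5 = 1, so use chart row 2. Even row -> WS.
Chart row 2 tiled across columns 1-12: P / / K O P P / / K O P
Wrong side: read the tiled row from column 12 down to 1 and exchange K with P (leave O, /).
Row 2 as worked: K O P / / K K O P / / K
Stitch 12 in working order -> K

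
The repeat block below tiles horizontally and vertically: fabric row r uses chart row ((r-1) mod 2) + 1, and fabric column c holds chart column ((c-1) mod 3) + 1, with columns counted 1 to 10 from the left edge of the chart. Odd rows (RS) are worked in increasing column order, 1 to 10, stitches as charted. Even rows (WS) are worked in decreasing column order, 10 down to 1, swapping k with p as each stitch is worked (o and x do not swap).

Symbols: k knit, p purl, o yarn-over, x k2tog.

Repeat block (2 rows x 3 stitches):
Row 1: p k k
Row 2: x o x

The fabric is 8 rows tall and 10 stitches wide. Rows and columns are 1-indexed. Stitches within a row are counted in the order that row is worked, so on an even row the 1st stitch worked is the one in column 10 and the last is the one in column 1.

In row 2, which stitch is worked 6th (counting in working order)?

== STITCH ==
o

Derivation:
For row 2: chart row = ((2-1) mod 2) + 1 = 2; this is a WS (even) row.
Chart row 2 tiled across columns 1-10: x o x x o x x o x x
WS row: flip the tiled sequence (start at column 10) and apply k<->p; o and x stay.
Row 2 as worked: x x o x x o x x o x
Counting 6 along the worked row gives o.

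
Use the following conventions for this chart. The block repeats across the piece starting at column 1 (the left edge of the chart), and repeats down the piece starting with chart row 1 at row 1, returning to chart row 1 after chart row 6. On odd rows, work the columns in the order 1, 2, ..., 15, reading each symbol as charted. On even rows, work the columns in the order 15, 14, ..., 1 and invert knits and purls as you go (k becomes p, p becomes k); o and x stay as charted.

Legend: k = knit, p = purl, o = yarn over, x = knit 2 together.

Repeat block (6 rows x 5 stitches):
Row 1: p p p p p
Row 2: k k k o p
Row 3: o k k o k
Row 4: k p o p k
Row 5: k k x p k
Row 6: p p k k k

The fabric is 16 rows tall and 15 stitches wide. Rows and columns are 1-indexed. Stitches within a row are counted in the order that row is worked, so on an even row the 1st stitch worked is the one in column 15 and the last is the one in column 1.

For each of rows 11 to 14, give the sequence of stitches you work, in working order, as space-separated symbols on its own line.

Row 11: chart row 5, RS - tile across columns 1-15 and work as-is.
Row 12: chart row 6, WS - tiled (columns 1-15): p p k k k p p k k k p p k k k; work from column 15 back to 1 with k<->p swapped.
Row 13: chart row 1, RS - tile across columns 1-15 and work as-is.
Row 14: chart row 2, WS - tiled (columns 1-15): k k k o p k k k o p k k k o p; work from column 15 back to 1 with k<->p swapped.

Rows as worked:
k k x p k k k x p k k k x p k
p p p k k p p p k k p p p k k
p p p p p p p p p p p p p p p
k o p p p k o p p p k o p p p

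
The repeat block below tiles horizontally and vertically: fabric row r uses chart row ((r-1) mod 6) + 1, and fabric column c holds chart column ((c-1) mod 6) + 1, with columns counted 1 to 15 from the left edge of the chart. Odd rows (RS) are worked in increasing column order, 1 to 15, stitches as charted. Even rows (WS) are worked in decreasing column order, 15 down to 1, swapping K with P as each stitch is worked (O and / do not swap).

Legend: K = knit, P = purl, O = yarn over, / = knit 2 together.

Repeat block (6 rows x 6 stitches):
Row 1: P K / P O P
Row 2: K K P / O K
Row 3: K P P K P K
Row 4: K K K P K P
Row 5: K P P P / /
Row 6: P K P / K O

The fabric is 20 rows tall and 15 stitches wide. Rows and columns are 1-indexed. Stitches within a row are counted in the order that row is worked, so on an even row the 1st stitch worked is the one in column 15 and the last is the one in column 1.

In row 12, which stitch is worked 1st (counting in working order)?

== STITCH ==
K

Derivation:
Row 12: (12-1) mod 6 = 5, so use chart row 6. Even row -> WS.
Chart row 6 tiled across columns 1-15: P K P / K O P K P / K O P K P
WS: work from column 15 back to column 1 (reverse the tiled row), swapping K<->P (O and / unchanged).
Row 12 as worked: K P K O P / K P K O P / K P K
Stitch 1 in working order -> K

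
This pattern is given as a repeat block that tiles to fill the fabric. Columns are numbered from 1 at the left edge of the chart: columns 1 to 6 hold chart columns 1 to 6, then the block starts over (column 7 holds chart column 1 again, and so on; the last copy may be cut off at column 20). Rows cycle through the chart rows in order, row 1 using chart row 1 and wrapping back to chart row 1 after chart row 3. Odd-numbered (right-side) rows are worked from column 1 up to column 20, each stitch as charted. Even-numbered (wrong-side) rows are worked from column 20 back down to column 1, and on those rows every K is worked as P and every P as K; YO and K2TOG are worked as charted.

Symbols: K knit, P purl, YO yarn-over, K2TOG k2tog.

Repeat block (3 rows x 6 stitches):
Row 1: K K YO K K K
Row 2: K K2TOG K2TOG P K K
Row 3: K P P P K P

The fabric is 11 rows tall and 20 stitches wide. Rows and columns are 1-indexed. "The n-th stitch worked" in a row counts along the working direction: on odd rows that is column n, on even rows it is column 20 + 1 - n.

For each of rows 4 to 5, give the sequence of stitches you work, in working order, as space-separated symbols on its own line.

Result:
P P P P P YO P P P P P YO P P P P P YO P P
K K2TOG K2TOG P K K K K2TOG K2TOG P K K K K2TOG K2TOG P K K K K2TOG

Derivation:
Row 4: chart row 1, WS - tiled (columns 1-20): K K YO K K K K K YO K K K K K YO K K K K K; work from column 20 back to 1 with K<->P swapped.
Row 5: chart row 2, RS - tile across columns 1-20 and work as-is.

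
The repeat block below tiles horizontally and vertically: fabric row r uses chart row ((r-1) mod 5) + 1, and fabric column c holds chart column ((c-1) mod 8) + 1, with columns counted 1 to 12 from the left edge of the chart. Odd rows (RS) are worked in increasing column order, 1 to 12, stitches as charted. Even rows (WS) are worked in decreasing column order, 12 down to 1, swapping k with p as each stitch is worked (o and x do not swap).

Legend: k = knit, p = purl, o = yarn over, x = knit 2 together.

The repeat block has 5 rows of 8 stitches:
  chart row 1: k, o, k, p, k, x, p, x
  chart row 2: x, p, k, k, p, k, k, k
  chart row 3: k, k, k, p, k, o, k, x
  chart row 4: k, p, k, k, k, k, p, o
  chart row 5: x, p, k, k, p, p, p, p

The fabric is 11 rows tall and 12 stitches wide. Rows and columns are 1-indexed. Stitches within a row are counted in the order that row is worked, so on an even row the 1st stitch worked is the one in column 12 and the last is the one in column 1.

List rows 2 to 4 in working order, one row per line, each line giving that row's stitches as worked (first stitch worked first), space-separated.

Rows as worked:
p p k x p p p k p p k x
k k k p k o k x k k k p
p p k p o k p p p p k p

Derivation:
Row 2: chart row 2, WS - tiled (columns 1-12): x p k k p k k k x p k k; work from column 12 back to 1 with k<->p swapped.
Row 3: chart row 3, RS - tile across columns 1-12 and work as-is.
Row 4: chart row 4, WS - tiled (columns 1-12): k p k k k k p o k p k k; work from column 12 back to 1 with k<->p swapped.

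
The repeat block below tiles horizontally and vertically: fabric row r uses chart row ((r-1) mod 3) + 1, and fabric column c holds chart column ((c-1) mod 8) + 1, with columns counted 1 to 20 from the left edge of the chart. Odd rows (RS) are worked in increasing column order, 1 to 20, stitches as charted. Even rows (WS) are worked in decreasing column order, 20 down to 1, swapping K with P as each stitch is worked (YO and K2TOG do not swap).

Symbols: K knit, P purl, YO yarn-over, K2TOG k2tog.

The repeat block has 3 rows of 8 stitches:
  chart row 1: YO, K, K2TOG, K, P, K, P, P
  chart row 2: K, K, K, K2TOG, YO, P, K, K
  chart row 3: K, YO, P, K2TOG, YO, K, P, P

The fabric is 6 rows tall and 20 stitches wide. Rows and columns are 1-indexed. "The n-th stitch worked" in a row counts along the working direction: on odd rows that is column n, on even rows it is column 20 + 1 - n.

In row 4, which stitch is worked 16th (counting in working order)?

Result:
K

Derivation:
Row 4 uses chart row ((4-1) mod 3)+1 = 1. Row 4 is even, so WS.
Chart row 1 tiled across columns 1-20: YO K K2TOG K P K P P YO K K2TOG K P K P P YO K K2TOG K
WS: work from column 20 back to column 1 (reverse the tiled row), swapping K<->P (YO and K2TOG unchanged).
Row 4 as worked: P K2TOG P YO K K P K P K2TOG P YO K K P K P K2TOG P YO
Stitch 16 in working order -> K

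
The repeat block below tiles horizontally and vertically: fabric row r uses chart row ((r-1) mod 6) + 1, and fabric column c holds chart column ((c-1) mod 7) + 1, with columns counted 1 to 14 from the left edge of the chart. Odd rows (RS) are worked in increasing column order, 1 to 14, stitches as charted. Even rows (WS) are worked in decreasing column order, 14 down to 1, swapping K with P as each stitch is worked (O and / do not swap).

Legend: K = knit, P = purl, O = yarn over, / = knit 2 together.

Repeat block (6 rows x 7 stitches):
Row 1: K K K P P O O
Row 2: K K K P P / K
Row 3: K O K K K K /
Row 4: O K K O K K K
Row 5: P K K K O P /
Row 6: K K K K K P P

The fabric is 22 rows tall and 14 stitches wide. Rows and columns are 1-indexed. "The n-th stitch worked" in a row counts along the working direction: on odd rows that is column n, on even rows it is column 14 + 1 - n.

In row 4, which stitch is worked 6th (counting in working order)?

For row 4: chart row = ((4-1) mod 6) + 1 = 4; this is a WS (even) row.
Chart row 4 tiled across columns 1-14: O K K O K K K O K K O K K K
WS: work from column 14 back to column 1 (reverse the tiled row), swapping K<->P (O and / unchanged).
Row 4 as worked: P P P O P P O P P P O P P O
Counting 6 along the worked row gives P.

== STITCH ==
P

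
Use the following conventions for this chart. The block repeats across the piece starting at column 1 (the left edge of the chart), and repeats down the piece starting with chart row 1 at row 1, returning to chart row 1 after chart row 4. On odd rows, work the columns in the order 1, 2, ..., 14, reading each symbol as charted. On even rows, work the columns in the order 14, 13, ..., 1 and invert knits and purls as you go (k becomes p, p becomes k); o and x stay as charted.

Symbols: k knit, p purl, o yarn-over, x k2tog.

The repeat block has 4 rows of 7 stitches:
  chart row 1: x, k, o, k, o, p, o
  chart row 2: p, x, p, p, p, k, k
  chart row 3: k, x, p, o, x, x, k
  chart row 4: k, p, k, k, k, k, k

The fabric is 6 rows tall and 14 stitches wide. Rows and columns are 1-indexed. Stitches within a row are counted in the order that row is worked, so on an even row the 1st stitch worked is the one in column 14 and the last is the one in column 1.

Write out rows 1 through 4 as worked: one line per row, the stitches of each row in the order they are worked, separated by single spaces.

Result:
x k o k o p o x k o k o p o
p p k k k x k p p k k k x k
k x p o x x k k x p o x x k
p p p p p k p p p p p p k p

Derivation:
Row 1: chart row 1, RS - tile across columns 1-14 and work as-is.
Row 2: chart row 2, WS - tiled (columns 1-14): p x p p p k k p x p p p k k; work from column 14 back to 1 with k<->p swapped.
Row 3: chart row 3, RS - tile across columns 1-14 and work as-is.
Row 4: chart row 4, WS - tiled (columns 1-14): k p k k k k k k p k k k k k; work from column 14 back to 1 with k<->p swapped.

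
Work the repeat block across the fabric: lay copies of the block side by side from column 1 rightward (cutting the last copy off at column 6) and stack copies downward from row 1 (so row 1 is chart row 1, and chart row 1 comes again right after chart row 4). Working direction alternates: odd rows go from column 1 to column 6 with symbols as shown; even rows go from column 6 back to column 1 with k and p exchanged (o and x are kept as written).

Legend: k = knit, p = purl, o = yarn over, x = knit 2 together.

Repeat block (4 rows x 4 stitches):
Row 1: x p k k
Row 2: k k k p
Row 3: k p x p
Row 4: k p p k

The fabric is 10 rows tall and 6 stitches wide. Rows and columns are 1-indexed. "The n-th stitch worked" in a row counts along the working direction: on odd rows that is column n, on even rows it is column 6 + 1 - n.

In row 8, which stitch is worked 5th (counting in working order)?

== STITCH ==
k

Derivation:
For row 8: chart row = ((8-1) mod 4) + 1 = 4; this is a WS (even) row.
Chart row 4 tiled across columns 1-6: k p p k k p
WS: work from column 6 back to column 1 (reverse the tiled row), swapping k<->p (o and x unchanged).
Row 8 as worked: k p p k k p
Counting 5 along the worked row gives k.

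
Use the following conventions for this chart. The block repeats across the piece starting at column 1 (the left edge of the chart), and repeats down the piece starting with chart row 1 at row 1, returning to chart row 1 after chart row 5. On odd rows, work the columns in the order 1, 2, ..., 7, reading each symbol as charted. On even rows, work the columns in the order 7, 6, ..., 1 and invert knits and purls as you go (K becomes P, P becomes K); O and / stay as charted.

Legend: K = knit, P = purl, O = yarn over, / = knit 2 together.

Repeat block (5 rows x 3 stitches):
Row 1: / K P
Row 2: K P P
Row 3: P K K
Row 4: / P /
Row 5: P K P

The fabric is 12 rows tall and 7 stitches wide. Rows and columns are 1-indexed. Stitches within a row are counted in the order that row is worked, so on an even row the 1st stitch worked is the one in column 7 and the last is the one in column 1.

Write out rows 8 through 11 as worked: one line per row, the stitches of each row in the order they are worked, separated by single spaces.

Result:
K P P K P P K
/ P / / P / /
K K P K K P K
/ K P / K P /

Derivation:
Row 8: chart row 3, WS - tiled (columns 1-7): P K K P K K P; work from column 7 back to 1 with K<->P swapped.
Row 9: chart row 4, RS - tile across columns 1-7 and work as-is.
Row 10: chart row 5, WS - tiled (columns 1-7): P K P P K P P; work from column 7 back to 1 with K<->P swapped.
Row 11: chart row 1, RS - tile across columns 1-7 and work as-is.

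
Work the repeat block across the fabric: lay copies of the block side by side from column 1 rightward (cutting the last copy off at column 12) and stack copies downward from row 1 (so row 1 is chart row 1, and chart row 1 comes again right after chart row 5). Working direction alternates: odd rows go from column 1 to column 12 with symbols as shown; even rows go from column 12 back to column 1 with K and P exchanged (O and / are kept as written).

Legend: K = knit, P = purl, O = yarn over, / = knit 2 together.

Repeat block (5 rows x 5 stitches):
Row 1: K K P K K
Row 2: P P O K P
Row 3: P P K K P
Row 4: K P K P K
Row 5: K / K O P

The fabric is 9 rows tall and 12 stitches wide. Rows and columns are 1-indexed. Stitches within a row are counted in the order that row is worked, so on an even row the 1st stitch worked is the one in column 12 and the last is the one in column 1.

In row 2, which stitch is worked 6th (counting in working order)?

Stitch:
K

Derivation:
Row 2: (2-1) mod 5 = 1, so use chart row 2. Even row -> WS.
Chart row 2 tiled across columns 1-12: P P O K P P P O K P P P
Wrong side: read the tiled row from column 12 down to 1 and exchange K with P (leave O, /).
Row 2 as worked: K K K P O K K K P O K K
Counting 6 along the worked row gives K.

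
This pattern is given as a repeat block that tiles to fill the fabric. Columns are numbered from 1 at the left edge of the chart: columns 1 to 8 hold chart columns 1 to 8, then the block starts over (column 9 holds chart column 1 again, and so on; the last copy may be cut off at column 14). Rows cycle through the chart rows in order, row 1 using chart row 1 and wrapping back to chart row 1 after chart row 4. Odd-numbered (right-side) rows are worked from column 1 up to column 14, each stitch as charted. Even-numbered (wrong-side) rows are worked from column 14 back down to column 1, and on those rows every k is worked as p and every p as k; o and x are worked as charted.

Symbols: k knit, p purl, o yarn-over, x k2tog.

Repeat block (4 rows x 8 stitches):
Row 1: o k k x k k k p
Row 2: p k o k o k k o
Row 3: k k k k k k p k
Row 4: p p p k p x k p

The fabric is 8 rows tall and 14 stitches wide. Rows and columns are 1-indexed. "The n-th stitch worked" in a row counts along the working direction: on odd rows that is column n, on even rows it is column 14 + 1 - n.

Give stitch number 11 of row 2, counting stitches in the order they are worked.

Row 2: (2-1) mod 4 = 1, so use chart row 2. Even row -> WS.
Chart row 2 tiled across columns 1-14: p k o k o k k o p k o k o k
WS: work from column 14 back to column 1 (reverse the tiled row), swapping k<->p (o and x unchanged).
Row 2 as worked: p o p o p k o p p o p o p k
Counting 11 along the worked row gives p.

== STITCH ==
p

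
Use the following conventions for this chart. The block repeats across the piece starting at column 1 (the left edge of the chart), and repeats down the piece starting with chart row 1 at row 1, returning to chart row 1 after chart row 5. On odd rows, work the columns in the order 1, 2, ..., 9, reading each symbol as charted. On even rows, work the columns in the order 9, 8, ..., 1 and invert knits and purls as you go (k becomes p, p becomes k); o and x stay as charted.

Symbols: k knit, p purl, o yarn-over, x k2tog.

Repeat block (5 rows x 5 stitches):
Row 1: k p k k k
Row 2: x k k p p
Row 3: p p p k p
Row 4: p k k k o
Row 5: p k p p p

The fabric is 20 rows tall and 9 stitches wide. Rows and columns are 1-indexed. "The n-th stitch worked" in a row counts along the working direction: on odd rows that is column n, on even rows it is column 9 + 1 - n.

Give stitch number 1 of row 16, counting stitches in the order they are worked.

For row 16: chart row = ((16-1) mod 5) + 1 = 1; this is a WS (even) row.
Chart row 1 tiled across columns 1-9: k p k k k k p k k
WS: work from column 9 back to column 1 (reverse the tiled row), swapping k<->p (o and x unchanged).
Row 16 as worked: p p k p p p p k p
Stitch 1 in working order -> p

== STITCH ==
p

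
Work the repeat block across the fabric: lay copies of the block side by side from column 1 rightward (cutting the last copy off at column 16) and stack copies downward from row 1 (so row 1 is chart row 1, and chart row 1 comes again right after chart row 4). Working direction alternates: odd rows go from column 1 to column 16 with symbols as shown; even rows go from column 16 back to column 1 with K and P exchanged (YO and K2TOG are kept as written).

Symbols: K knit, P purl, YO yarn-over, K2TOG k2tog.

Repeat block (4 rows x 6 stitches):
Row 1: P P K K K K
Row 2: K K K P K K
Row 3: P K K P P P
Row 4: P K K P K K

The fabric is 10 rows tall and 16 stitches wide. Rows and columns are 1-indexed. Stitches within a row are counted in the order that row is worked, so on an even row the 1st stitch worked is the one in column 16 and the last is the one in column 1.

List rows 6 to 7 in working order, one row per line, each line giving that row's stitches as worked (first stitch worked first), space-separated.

Result:
K P P P P P K P P P P P K P P P
P K K P P P P K K P P P P K K P

Derivation:
Row 6: chart row 2, WS - tiled (columns 1-16): K K K P K K K K K P K K K K K P; work from column 16 back to 1 with K<->P swapped.
Row 7: chart row 3, RS - tile across columns 1-16 and work as-is.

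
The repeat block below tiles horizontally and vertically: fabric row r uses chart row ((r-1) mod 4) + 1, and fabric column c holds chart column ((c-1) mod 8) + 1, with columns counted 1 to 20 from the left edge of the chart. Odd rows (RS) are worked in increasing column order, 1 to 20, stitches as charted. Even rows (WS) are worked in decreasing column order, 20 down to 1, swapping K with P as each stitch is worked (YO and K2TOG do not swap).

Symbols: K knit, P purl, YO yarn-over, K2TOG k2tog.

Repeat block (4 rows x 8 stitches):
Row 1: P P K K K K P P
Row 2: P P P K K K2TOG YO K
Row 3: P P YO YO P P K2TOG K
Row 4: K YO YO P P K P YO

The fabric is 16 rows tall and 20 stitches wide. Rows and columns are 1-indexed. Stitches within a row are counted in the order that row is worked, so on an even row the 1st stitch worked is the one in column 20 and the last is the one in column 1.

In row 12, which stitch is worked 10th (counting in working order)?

Result:
YO

Derivation:
For row 12: chart row = ((12-1) mod 4) + 1 = 4; this is a WS (even) row.
Chart row 4 tiled across columns 1-20: K YO YO P P K P YO K YO YO P P K P YO K YO YO P
WS row: flip the tiled sequence (start at column 20) and apply K<->P; YO and K2TOG stay.
Row 12 as worked: K YO YO P YO K P K K YO YO P YO K P K K YO YO P
Counting 10 along the worked row gives YO.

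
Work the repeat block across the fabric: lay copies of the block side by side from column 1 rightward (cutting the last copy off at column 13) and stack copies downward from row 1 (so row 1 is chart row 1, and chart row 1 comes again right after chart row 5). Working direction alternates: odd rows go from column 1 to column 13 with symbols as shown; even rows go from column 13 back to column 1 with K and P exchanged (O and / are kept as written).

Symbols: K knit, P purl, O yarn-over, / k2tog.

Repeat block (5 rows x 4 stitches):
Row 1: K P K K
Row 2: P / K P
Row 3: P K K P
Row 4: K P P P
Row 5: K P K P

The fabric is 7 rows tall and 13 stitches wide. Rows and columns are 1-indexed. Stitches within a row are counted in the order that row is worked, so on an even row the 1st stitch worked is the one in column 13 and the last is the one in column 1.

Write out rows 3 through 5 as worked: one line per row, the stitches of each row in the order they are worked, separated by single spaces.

Row 3: chart row 3, RS - tile across columns 1-13 and work as-is.
Row 4: chart row 4, WS - tiled (columns 1-13): K P P P K P P P K P P P K; work from column 13 back to 1 with K<->P swapped.
Row 5: chart row 5, RS - tile across columns 1-13 and work as-is.

Result:
P K K P P K K P P K K P P
P K K K P K K K P K K K P
K P K P K P K P K P K P K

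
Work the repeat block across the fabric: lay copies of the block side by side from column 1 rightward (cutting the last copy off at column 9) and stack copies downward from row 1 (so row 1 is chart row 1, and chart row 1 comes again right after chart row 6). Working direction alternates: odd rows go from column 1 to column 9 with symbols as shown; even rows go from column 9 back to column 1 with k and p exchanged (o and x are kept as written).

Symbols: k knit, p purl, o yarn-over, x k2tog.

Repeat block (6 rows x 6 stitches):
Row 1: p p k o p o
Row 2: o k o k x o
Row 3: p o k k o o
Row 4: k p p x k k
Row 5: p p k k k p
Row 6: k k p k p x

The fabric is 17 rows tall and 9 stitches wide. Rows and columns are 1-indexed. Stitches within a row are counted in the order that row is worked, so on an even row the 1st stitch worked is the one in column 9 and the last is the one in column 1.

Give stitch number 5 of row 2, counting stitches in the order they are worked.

For row 2: chart row = ((2-1) mod 6) + 1 = 2; this is a WS (even) row.
Chart row 2 tiled across columns 1-9: o k o k x o o k o
WS row: flip the tiled sequence (start at column 9) and apply k<->p; o and x stay.
Row 2 as worked: o p o o x p o p o
The 5th stitch worked is x.

Result:
x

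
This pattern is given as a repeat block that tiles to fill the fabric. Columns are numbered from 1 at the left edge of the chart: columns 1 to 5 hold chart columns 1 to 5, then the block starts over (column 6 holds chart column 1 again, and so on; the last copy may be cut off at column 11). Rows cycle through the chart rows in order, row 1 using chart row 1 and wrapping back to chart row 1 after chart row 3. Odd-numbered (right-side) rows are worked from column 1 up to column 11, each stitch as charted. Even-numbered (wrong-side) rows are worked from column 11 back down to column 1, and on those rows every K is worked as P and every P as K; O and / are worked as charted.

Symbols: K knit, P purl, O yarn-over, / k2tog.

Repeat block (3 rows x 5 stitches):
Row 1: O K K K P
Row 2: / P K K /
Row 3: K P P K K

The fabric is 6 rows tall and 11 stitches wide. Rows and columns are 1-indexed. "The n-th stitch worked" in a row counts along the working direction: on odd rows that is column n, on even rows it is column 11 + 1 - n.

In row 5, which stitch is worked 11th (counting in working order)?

For row 5: chart row = ((5-1) mod 3) + 1 = 2; this is a RS (odd) row.
Chart row 2 tiled across columns 1-11: / P K K / / P K K / /
RS row: no reversal, no swap; stitch n worked = column n.
The 11th stitch worked is /.

Result:
/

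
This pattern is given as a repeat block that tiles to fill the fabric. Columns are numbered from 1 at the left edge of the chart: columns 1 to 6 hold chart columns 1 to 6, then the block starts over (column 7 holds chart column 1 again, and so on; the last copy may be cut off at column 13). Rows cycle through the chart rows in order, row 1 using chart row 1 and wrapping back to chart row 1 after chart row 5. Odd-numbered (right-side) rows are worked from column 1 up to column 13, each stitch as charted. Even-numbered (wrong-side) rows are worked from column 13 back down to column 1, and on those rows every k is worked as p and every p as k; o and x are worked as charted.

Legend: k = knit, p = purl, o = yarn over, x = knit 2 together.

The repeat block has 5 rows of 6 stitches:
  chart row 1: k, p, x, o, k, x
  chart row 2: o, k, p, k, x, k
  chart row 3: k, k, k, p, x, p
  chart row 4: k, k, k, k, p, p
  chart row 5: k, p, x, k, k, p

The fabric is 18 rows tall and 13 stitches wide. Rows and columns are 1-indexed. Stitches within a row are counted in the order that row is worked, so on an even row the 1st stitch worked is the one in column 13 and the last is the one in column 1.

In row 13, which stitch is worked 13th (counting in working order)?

Row 13 uses chart row ((13-1) mod 5)+1 = 3. Row 13 is odd, so RS.
Chart row 3 tiled across columns 1-13: k k k p x p k k k p x p k
Right side: take the tiled row as-is (worked left to right from column 1).
Counting 13 along the worked row gives k.

Stitch:
k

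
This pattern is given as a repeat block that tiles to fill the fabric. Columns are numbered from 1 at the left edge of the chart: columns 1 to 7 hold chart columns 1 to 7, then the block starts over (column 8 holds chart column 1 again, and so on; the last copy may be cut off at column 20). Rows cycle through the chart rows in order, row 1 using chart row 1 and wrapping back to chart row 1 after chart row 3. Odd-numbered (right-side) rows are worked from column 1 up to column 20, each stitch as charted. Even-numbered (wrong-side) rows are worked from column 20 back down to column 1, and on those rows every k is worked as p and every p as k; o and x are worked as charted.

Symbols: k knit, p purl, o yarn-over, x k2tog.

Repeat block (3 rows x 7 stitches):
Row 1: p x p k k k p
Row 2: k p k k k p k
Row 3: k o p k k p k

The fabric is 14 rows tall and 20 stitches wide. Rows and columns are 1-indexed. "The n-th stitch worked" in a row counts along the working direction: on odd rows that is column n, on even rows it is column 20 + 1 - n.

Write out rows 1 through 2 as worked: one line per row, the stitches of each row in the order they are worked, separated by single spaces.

Row 1: chart row 1, RS - tile across columns 1-20 and work as-is.
Row 2: chart row 2, WS - tiled (columns 1-20): k p k k k p k k p k k k p k k p k k k p; work from column 20 back to 1 with k<->p swapped.

Result:
p x p k k k p p x p k k k p p x p k k k
k p p p k p p k p p p k p p k p p p k p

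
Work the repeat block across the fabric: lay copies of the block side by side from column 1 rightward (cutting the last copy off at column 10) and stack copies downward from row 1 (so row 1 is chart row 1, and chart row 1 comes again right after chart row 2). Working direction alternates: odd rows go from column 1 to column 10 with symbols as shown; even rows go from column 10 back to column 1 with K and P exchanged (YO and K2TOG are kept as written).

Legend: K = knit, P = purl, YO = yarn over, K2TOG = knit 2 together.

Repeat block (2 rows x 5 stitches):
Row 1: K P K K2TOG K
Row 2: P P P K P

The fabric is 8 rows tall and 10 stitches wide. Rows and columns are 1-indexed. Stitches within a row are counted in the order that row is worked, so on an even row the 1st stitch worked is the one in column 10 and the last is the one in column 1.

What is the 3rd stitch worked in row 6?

Row 6: (6-1) mod 2 = 1, so use chart row 2. Even row -> WS.
Chart row 2 tiled across columns 1-10: P P P K P P P P K P
WS row: flip the tiled sequence (start at column 10) and apply K<->P; YO and K2TOG stay.
Row 6 as worked: K P K K K K P K K K
Counting 3 along the worked row gives K.

Result:
K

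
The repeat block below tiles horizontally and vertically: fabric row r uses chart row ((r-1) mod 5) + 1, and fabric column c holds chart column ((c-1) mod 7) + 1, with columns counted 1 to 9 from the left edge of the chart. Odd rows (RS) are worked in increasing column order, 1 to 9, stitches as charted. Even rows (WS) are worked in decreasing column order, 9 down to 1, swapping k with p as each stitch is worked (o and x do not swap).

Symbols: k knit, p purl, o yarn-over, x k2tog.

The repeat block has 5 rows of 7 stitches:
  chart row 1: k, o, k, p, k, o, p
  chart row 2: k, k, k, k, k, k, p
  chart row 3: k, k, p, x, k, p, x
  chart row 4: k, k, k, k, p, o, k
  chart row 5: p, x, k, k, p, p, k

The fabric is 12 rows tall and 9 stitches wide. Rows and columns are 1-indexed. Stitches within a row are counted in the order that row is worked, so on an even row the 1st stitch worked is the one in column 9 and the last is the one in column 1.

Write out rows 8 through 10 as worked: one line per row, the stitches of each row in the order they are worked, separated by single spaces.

== ROWS AS WORKED ==
p p x k p x k p p
k k k k p o k k k
x k p k k p p x k

Derivation:
Row 8: chart row 3, WS - tiled (columns 1-9): k k p x k p x k k; work from column 9 back to 1 with k<->p swapped.
Row 9: chart row 4, RS - tile across columns 1-9 and work as-is.
Row 10: chart row 5, WS - tiled (columns 1-9): p x k k p p k p x; work from column 9 back to 1 with k<->p swapped.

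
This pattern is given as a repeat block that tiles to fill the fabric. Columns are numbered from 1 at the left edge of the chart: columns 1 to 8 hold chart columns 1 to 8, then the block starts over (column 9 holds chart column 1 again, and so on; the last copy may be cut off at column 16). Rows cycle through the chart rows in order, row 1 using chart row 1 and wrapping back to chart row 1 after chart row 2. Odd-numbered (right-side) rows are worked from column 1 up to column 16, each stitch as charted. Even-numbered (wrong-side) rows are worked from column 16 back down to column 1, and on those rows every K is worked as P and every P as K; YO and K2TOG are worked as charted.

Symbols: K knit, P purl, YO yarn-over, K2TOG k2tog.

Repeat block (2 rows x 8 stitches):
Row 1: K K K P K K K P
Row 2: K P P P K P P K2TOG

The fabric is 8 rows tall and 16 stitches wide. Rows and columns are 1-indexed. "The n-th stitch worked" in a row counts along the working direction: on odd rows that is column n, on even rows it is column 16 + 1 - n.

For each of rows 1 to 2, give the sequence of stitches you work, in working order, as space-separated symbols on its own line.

Row 1: chart row 1, RS - tile across columns 1-16 and work as-is.
Row 2: chart row 2, WS - tiled (columns 1-16): K P P P K P P K2TOG K P P P K P P K2TOG; work from column 16 back to 1 with K<->P swapped.

Rows as worked:
K K K P K K K P K K K P K K K P
K2TOG K K P K K K P K2TOG K K P K K K P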